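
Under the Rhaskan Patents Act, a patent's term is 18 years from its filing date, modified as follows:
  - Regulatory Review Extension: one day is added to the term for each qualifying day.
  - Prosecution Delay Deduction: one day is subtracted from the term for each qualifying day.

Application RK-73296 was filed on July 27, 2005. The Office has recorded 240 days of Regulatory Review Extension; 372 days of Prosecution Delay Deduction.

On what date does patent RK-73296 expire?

March 17, 2023

Base term: filing date + 18 years → 27 July 2023.
Regulatory Review Extension: +240 days → 23 March 2024.
Prosecution Delay Deduction: −372 days → 17 March 2023.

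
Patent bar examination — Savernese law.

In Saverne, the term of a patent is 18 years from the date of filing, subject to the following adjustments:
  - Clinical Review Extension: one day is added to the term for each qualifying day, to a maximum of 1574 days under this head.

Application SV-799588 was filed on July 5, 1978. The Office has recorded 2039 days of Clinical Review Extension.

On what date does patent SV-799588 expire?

Base term: filing date + 18 years → 5 July 1996.
Clinical Review Extension: 2039 days claimed exceeds the 1574-day cap, so +1574 days → 26 October 2000.

2000-10-26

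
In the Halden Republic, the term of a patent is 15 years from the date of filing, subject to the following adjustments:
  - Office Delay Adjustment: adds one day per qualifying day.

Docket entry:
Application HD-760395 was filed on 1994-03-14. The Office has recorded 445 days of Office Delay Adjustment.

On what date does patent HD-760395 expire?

2010-06-02

Base term: filing date + 15 years → 14 March 2009.
Office Delay Adjustment: +445 days → 2 June 2010.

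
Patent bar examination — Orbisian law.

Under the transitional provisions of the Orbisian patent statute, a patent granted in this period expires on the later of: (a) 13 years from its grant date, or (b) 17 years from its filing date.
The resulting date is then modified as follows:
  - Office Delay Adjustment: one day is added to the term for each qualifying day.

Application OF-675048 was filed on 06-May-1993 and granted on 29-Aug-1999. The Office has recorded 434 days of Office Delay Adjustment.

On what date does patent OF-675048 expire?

2013-11-06

(a) grant + 13 years → 29 August 2012.
(b) filing + 17 years → 6 May 2010.
Later of the two: 29 August 2012.
Office Delay Adjustment: +434 days → 6 November 2013.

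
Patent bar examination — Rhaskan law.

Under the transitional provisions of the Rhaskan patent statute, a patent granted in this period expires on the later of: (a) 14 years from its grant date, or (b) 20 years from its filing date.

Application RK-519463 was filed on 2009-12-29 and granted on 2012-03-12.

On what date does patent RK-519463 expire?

(a) grant + 14 years → 12 March 2026.
(b) filing + 20 years → 29 December 2029.
Later of the two: 29 December 2029.

2029-12-29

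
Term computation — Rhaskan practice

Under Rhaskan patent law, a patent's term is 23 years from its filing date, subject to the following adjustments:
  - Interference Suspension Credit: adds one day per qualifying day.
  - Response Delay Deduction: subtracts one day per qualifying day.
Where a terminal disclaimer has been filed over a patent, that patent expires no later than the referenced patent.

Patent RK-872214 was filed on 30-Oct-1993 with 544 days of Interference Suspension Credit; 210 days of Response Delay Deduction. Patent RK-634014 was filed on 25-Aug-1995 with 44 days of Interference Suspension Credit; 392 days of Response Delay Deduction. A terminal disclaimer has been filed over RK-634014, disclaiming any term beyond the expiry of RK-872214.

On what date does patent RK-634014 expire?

Natural term of RK-634014:
  Base: filing + 23 years → 25 August 2018.
  Interference Suspension Credit: +44 days → 8 October 2018.
  Response Delay Deduction: −392 days → 11 September 2017.
Expiry of referenced patent RK-872214:
  Base: filing + 23 years → 30 October 2016.
  Interference Suspension Credit: +544 days → 27 April 2018.
  Response Delay Deduction: −210 days → 29 September 2017.
Terminal disclaimer: RK-634014 expires on the earlier of 11 September 2017 and 29 September 2017.

2017-09-11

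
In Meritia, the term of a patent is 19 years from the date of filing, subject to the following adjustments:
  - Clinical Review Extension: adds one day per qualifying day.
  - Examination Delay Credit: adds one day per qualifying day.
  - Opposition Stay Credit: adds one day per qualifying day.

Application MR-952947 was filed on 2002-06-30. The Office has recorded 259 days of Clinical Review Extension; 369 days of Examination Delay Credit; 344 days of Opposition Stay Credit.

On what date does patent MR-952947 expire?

2024-02-27

Base term: filing date + 19 years → 30 June 2021.
Clinical Review Extension: +259 days → 16 March 2022.
Examination Delay Credit: +369 days → 20 March 2023.
Opposition Stay Credit: +344 days → 27 February 2024.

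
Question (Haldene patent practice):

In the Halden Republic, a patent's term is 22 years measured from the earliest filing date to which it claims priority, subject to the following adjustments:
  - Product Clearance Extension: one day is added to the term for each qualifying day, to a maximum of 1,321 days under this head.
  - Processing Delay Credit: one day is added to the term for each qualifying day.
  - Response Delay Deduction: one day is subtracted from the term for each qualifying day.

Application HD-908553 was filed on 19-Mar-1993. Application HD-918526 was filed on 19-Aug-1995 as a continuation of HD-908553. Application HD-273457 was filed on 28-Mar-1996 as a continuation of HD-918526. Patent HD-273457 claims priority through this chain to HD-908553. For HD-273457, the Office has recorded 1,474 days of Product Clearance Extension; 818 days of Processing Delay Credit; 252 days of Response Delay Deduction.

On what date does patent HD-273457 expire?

Earliest priority filing: 19 March 1993.
Base term: 19 March 1993 + 22 years → 19 March 2015.
Product Clearance Extension: 1474 days claimed exceeds the 1321-day cap, so +1321 days → 30 October 2018.
Processing Delay Credit: +818 days → 25 January 2021.
Response Delay Deduction: −252 days → 18 May 2020.

2020-05-18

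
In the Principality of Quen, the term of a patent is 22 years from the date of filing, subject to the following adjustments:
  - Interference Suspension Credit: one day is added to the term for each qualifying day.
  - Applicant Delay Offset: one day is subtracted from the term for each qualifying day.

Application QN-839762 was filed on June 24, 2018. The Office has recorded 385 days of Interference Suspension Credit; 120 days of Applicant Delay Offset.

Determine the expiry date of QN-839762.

March 16, 2041

Base term: filing date + 22 years → 24 June 2040.
Interference Suspension Credit: +385 days → 14 July 2041.
Applicant Delay Offset: −120 days → 16 March 2041.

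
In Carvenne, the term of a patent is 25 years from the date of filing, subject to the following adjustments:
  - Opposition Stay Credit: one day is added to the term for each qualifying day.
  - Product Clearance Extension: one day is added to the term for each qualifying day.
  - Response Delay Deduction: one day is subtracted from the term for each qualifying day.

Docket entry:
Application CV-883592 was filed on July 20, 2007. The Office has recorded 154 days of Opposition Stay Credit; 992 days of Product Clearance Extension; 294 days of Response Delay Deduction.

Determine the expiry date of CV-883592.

Base term: filing date + 25 years → 20 July 2032.
Opposition Stay Credit: +154 days → 21 December 2032.
Product Clearance Extension: +992 days → 9 September 2035.
Response Delay Deduction: −294 days → 19 November 2034.

November 19, 2034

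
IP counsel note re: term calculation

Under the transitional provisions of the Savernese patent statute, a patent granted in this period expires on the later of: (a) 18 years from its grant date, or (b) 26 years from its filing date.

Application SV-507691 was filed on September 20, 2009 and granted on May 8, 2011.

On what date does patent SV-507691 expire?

(a) grant + 18 years → 8 May 2029.
(b) filing + 26 years → 20 September 2035.
Later of the two: 20 September 2035.

September 20, 2035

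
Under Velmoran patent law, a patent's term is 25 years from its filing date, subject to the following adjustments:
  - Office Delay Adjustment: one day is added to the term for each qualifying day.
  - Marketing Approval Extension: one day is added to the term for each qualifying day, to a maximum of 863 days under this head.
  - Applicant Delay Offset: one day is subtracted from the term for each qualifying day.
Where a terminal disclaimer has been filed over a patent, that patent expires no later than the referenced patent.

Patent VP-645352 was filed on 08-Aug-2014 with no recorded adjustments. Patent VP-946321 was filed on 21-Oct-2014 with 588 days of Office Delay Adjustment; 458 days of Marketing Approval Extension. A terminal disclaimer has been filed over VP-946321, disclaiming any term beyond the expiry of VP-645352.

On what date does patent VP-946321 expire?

Natural term of VP-946321:
  Base: filing + 25 years → 21 October 2039.
  Office Delay Adjustment: +588 days → 31 May 2041.
  Marketing Approval Extension: 458 days (within the 863-day cap) → +458 days → 1 September 2042.
Expiry of referenced patent VP-645352:
  Base: filing + 25 years → 8 August 2039.
Terminal disclaimer: VP-946321 expires on the earlier of 1 September 2042 and 8 August 2039.

2039-08-08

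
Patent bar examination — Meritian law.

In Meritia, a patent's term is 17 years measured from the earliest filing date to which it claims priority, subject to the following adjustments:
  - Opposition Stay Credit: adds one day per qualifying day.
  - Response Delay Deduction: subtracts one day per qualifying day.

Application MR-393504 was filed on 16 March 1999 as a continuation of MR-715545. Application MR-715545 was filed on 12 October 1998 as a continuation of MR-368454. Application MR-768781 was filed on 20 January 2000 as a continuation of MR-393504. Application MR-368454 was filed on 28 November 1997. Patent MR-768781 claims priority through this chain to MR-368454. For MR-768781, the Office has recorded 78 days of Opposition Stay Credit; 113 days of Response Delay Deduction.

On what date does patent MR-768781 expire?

Earliest priority filing: 28 November 1997.
Base term: 28 November 1997 + 17 years → 28 November 2014.
Opposition Stay Credit: +78 days → 14 February 2015.
Response Delay Deduction: −113 days → 24 October 2014.

October 24, 2014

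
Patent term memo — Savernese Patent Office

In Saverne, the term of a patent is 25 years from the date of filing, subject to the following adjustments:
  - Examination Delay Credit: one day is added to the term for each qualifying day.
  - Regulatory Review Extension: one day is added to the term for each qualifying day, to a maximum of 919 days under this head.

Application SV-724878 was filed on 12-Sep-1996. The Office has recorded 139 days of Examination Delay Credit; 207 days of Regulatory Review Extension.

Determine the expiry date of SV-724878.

2022-08-24

Base term: filing date + 25 years → 12 September 2021.
Examination Delay Credit: +139 days → 29 January 2022.
Regulatory Review Extension: 207 days (within the 919-day cap) → +207 days → 24 August 2022.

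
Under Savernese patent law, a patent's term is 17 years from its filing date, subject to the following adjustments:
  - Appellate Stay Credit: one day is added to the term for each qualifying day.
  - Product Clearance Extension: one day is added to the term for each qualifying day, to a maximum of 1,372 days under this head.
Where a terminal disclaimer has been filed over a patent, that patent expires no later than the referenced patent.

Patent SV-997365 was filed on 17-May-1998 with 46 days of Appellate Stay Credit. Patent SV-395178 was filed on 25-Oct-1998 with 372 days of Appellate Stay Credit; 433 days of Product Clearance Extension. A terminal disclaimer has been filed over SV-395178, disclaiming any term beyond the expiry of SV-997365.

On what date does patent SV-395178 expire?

July 2, 2015

Natural term of SV-395178:
  Base: filing + 17 years → 25 October 2015.
  Appellate Stay Credit: +372 days → 31 October 2016.
  Product Clearance Extension: 433 days (within the 1372-day cap) → +433 days → 7 January 2018.
Expiry of referenced patent SV-997365:
  Base: filing + 17 years → 17 May 2015.
  Appellate Stay Credit: +46 days → 2 July 2015.
Terminal disclaimer: SV-395178 expires on the earlier of 7 January 2018 and 2 July 2015.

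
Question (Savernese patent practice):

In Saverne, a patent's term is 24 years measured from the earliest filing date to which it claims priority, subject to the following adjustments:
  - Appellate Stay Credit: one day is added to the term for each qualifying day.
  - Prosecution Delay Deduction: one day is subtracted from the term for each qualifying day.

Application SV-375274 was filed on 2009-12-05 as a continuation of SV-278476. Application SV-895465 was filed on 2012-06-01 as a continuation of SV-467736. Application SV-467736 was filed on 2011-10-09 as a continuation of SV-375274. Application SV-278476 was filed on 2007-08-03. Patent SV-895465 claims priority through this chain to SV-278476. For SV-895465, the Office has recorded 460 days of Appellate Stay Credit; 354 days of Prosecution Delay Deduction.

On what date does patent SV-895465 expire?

Earliest priority filing: 3 August 2007.
Base term: 3 August 2007 + 24 years → 3 August 2031.
Appellate Stay Credit: +460 days → 5 November 2032.
Prosecution Delay Deduction: −354 days → 17 November 2031.

2031-11-17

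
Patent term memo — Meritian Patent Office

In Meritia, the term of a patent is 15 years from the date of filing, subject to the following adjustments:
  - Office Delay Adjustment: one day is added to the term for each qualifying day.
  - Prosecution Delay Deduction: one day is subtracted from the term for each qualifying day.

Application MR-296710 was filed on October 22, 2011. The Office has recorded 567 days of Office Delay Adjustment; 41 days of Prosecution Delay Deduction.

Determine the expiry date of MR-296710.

2028-03-31

Base term: filing date + 15 years → 22 October 2026.
Office Delay Adjustment: +567 days → 11 May 2028.
Prosecution Delay Deduction: −41 days → 31 March 2028.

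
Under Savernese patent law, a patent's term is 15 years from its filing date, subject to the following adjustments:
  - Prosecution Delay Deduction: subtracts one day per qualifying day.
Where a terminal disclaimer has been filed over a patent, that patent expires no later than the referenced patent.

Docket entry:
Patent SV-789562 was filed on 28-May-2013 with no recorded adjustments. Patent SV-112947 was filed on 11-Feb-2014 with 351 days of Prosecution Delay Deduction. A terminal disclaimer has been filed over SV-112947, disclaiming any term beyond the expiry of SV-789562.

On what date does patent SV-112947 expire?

2028-02-26

Natural term of SV-112947:
  Base: filing + 15 years → 11 February 2029.
  Prosecution Delay Deduction: −351 days → 26 February 2028.
Expiry of referenced patent SV-789562:
  Base: filing + 15 years → 28 May 2028.
Terminal disclaimer: SV-112947 expires on the earlier of 26 February 2028 and 28 May 2028.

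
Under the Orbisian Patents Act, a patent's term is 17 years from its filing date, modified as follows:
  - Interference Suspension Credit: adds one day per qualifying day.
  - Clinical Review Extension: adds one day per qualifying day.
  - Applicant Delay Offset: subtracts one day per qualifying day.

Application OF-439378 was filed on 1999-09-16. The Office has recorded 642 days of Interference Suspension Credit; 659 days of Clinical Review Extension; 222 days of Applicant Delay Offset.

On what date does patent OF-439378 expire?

2019-08-31

Base term: filing date + 17 years → 16 September 2016.
Interference Suspension Credit: +642 days → 20 June 2018.
Clinical Review Extension: +659 days → 9 April 2020.
Applicant Delay Offset: −222 days → 31 August 2019.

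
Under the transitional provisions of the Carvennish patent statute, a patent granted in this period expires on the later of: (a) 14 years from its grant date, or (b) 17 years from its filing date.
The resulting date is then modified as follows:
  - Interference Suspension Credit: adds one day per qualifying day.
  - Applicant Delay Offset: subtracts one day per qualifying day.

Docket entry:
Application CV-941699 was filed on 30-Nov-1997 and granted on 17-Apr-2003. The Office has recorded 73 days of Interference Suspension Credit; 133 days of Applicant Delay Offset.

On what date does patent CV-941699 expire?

(a) grant + 14 years → 17 April 2017.
(b) filing + 17 years → 30 November 2014.
Later of the two: 17 April 2017.
Interference Suspension Credit: +73 days → 29 June 2017.
Applicant Delay Offset: −133 days → 16 February 2017.

2017-02-16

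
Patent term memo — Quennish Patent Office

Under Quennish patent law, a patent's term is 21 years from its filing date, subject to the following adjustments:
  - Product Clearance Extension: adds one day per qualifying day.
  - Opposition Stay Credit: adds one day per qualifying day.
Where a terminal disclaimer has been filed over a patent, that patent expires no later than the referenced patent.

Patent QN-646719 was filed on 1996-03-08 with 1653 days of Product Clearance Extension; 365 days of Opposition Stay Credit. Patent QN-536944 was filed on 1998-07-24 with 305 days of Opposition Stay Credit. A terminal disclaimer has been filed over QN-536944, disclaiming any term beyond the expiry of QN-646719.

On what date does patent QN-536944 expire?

May 24, 2020

Natural term of QN-536944:
  Base: filing + 21 years → 24 July 2019.
  Opposition Stay Credit: +305 days → 24 May 2020.
Expiry of referenced patent QN-646719:
  Base: filing + 21 years → 8 March 2017.
  Product Clearance Extension: +1653 days → 16 September 2021.
  Opposition Stay Credit: +365 days → 16 September 2022.
Terminal disclaimer: QN-536944 expires on the earlier of 24 May 2020 and 16 September 2022.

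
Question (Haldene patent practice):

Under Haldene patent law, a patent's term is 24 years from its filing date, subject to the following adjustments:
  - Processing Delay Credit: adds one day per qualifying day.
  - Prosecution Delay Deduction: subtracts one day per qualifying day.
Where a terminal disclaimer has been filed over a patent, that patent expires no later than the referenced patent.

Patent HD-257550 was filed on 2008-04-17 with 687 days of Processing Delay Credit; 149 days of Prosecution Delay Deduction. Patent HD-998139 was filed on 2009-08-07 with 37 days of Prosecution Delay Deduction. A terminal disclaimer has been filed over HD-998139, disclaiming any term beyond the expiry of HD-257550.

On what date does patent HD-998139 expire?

Natural term of HD-998139:
  Base: filing + 24 years → 7 August 2033.
  Prosecution Delay Deduction: −37 days → 1 July 2033.
Expiry of referenced patent HD-257550:
  Base: filing + 24 years → 17 April 2032.
  Processing Delay Credit: +687 days → 5 March 2034.
  Prosecution Delay Deduction: −149 days → 7 October 2033.
Terminal disclaimer: HD-998139 expires on the earlier of 1 July 2033 and 7 October 2033.

2033-07-01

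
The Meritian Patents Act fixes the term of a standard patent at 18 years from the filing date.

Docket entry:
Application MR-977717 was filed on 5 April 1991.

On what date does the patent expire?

Filing date + 18 years → 5 April 2009.

2009-04-05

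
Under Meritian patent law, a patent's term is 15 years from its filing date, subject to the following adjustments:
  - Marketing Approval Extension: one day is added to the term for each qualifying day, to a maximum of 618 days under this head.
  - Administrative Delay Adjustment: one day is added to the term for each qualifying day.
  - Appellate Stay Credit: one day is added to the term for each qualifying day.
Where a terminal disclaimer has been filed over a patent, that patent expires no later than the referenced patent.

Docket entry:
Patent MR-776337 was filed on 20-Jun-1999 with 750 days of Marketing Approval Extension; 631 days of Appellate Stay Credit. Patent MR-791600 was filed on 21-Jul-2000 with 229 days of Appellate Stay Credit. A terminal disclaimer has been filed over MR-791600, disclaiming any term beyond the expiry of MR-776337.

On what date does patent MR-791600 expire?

2016-03-06

Natural term of MR-791600:
  Base: filing + 15 years → 21 July 2015.
  Appellate Stay Credit: +229 days → 6 March 2016.
Expiry of referenced patent MR-776337:
  Base: filing + 15 years → 20 June 2014.
  Marketing Approval Extension: 750 days claimed exceeds the 618-day cap, so +618 days → 28 February 2016.
  Appellate Stay Credit: +631 days → 20 November 2017.
Terminal disclaimer: MR-791600 expires on the earlier of 6 March 2016 and 20 November 2017.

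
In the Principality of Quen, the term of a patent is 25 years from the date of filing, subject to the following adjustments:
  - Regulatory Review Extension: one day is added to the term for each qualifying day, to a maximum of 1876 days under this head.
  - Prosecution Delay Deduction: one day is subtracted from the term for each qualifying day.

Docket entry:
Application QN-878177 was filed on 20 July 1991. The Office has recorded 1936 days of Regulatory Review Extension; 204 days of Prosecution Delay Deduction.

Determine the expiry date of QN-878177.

2021-02-16

Base term: filing date + 25 years → 20 July 2016.
Regulatory Review Extension: 1936 days claimed exceeds the 1876-day cap, so +1876 days → 8 September 2021.
Prosecution Delay Deduction: −204 days → 16 February 2021.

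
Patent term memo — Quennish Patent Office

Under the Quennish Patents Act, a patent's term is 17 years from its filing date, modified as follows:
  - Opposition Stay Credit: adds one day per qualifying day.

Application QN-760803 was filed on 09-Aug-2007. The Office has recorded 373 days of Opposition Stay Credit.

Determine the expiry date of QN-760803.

Base term: filing date + 17 years → 9 August 2024.
Opposition Stay Credit: +373 days → 17 August 2025.

2025-08-17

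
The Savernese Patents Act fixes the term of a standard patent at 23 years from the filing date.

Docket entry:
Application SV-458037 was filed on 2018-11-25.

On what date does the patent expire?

November 25, 2041

Filing date + 23 years → 25 November 2041.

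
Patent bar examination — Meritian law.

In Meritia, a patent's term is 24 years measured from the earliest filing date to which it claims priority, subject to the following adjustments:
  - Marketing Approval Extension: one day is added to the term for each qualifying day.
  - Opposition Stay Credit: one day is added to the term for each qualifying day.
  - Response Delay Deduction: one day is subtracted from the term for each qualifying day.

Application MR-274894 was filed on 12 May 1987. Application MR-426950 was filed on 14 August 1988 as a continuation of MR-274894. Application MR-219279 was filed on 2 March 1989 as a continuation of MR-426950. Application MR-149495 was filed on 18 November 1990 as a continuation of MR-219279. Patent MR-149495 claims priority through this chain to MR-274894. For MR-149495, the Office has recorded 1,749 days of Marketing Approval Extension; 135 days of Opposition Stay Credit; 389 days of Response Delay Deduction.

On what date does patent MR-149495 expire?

Earliest priority filing: 12 May 1987.
Base term: 12 May 1987 + 24 years → 12 May 2011.
Marketing Approval Extension: +1749 days → 24 February 2016.
Opposition Stay Credit: +135 days → 8 July 2016.
Response Delay Deduction: −389 days → 15 June 2015.

2015-06-15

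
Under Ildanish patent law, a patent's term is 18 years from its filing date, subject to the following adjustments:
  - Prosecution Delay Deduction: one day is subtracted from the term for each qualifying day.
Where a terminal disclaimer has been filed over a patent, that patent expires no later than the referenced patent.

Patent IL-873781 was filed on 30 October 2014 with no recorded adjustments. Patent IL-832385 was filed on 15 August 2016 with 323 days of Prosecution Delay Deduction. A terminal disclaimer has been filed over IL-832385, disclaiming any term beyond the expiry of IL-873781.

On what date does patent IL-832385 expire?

Natural term of IL-832385:
  Base: filing + 18 years → 15 August 2034.
  Prosecution Delay Deduction: −323 days → 26 September 2033.
Expiry of referenced patent IL-873781:
  Base: filing + 18 years → 30 October 2032.
Terminal disclaimer: IL-832385 expires on the earlier of 26 September 2033 and 30 October 2032.

October 30, 2032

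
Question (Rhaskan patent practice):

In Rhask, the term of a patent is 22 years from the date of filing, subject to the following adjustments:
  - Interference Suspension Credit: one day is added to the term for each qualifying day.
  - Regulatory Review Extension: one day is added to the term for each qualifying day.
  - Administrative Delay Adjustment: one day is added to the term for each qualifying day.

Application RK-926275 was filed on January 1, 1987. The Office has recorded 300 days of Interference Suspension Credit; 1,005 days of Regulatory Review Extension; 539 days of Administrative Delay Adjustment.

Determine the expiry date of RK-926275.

Base term: filing date + 22 years → 1 January 2009.
Interference Suspension Credit: +300 days → 28 October 2009.
Regulatory Review Extension: +1005 days → 29 July 2012.
Administrative Delay Adjustment: +539 days → 19 January 2014.

2014-01-19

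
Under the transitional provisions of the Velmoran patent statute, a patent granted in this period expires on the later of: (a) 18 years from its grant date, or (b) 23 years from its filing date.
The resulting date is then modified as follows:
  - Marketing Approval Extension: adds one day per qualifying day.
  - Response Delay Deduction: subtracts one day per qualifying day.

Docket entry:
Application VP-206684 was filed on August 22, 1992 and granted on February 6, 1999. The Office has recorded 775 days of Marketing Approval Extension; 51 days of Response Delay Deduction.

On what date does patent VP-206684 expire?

(a) grant + 18 years → 6 February 2017.
(b) filing + 23 years → 22 August 2015.
Later of the two: 6 February 2017.
Marketing Approval Extension: +775 days → 23 March 2019.
Response Delay Deduction: −51 days → 31 January 2019.

2019-01-31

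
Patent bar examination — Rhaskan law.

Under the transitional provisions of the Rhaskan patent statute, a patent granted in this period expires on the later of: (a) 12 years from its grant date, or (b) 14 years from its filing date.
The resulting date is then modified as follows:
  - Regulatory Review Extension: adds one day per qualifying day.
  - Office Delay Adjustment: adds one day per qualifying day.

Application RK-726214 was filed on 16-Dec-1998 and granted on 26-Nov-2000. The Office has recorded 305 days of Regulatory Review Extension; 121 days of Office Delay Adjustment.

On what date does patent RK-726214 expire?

(a) grant + 12 years → 26 November 2012.
(b) filing + 14 years → 16 December 2012.
Later of the two: 16 December 2012.
Regulatory Review Extension: +305 days → 17 October 2013.
Office Delay Adjustment: +121 days → 15 February 2014.

February 15, 2014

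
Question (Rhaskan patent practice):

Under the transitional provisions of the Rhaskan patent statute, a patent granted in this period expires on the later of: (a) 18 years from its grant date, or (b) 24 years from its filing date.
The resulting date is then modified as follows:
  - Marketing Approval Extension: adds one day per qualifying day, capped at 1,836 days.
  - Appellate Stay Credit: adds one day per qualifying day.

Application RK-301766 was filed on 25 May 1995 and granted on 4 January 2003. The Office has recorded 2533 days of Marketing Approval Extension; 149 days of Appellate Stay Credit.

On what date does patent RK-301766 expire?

(a) grant + 18 years → 4 January 2021.
(b) filing + 24 years → 25 May 2019.
Later of the two: 4 January 2021.
Marketing Approval Extension: 2533 days claimed exceeds the 1836-day cap, so +1836 days → 14 January 2026.
Appellate Stay Credit: +149 days → 12 June 2026.

2026-06-12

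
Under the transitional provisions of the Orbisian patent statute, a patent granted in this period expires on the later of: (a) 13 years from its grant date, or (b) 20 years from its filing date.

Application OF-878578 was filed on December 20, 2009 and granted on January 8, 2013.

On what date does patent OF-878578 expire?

December 20, 2029

(a) grant + 13 years → 8 January 2026.
(b) filing + 20 years → 20 December 2029.
Later of the two: 20 December 2029.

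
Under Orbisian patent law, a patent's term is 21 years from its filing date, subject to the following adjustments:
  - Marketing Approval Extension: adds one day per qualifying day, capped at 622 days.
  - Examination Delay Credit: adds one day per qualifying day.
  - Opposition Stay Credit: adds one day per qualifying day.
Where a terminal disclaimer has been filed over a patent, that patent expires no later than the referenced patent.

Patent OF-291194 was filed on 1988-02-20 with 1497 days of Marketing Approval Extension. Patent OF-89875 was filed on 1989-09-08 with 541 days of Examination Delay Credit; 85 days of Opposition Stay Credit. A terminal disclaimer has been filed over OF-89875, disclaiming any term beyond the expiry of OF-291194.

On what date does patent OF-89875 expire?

Natural term of OF-89875:
  Base: filing + 21 years → 8 September 2010.
  Examination Delay Credit: +541 days → 2 March 2012.
  Opposition Stay Credit: +85 days → 26 May 2012.
Expiry of referenced patent OF-291194:
  Base: filing + 21 years → 20 February 2009.
  Marketing Approval Extension: 1497 days claimed exceeds the 622-day cap, so +622 days → 4 November 2010.
Terminal disclaimer: OF-89875 expires on the earlier of 26 May 2012 and 4 November 2010.

November 4, 2010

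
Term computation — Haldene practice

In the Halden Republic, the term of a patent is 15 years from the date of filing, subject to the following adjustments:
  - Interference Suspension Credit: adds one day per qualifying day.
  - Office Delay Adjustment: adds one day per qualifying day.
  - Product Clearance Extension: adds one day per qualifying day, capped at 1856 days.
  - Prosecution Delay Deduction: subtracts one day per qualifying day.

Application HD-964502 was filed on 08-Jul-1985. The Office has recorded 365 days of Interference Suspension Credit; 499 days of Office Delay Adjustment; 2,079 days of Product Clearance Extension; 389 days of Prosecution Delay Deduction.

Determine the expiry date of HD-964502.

November 25, 2006

Base term: filing date + 15 years → 8 July 2000.
Interference Suspension Credit: +365 days → 8 July 2001.
Office Delay Adjustment: +499 days → 19 November 2002.
Product Clearance Extension: 2079 days claimed exceeds the 1856-day cap, so +1856 days → 19 December 2007.
Prosecution Delay Deduction: −389 days → 25 November 2006.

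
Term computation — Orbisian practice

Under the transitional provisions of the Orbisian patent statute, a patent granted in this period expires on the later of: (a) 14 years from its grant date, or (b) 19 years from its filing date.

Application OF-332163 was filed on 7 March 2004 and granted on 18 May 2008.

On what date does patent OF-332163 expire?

March 7, 2023

(a) grant + 14 years → 18 May 2022.
(b) filing + 19 years → 7 March 2023.
Later of the two: 7 March 2023.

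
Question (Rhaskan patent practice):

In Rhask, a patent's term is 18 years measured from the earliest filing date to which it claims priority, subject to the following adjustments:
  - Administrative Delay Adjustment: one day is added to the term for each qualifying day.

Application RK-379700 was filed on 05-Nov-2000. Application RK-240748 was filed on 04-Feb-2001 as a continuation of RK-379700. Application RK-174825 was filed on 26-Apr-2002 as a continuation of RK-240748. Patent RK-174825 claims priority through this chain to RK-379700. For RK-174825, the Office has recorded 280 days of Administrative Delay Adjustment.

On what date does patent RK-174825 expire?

Earliest priority filing: 5 November 2000.
Base term: 5 November 2000 + 18 years → 5 November 2018.
Administrative Delay Adjustment: +280 days → 12 August 2019.

2019-08-12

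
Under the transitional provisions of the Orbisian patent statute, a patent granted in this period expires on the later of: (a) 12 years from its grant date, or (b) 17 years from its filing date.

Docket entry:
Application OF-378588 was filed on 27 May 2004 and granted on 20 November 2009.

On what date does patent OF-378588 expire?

(a) grant + 12 years → 20 November 2021.
(b) filing + 17 years → 27 May 2021.
Later of the two: 20 November 2021.

2021-11-20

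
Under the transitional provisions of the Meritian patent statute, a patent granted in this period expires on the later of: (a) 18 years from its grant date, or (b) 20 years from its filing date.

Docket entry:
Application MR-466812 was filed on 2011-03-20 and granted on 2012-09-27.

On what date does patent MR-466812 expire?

March 20, 2031

(a) grant + 18 years → 27 September 2030.
(b) filing + 20 years → 20 March 2031.
Later of the two: 20 March 2031.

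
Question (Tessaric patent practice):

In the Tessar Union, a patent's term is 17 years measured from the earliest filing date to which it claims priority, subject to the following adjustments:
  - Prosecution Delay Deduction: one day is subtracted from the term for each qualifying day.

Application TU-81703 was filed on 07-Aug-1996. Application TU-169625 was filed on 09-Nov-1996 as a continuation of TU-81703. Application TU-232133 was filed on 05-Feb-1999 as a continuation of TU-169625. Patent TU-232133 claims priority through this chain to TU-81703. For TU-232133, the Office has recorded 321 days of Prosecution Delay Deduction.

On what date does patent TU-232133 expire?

Earliest priority filing: 7 August 1996.
Base term: 7 August 1996 + 17 years → 7 August 2013.
Prosecution Delay Deduction: −321 days → 20 September 2012.

2012-09-20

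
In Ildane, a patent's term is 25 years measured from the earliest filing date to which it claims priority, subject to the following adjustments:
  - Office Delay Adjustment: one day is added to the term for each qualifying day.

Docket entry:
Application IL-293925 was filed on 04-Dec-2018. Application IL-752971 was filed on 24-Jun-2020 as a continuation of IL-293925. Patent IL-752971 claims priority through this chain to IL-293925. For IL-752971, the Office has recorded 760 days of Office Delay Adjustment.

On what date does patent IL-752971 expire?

2046-01-02

Earliest priority filing: 4 December 2018.
Base term: 4 December 2018 + 25 years → 4 December 2043.
Office Delay Adjustment: +760 days → 2 January 2046.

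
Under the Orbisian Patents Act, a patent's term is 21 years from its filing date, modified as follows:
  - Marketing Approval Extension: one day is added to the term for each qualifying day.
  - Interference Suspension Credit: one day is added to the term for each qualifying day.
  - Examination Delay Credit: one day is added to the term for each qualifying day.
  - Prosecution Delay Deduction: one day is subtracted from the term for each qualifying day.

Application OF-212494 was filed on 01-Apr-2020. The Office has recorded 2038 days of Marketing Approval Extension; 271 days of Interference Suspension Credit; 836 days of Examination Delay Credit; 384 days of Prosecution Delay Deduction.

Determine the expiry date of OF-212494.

Base term: filing date + 21 years → 1 April 2041.
Marketing Approval Extension: +2038 days → 30 October 2046.
Interference Suspension Credit: +271 days → 28 July 2047.
Examination Delay Credit: +836 days → 10 November 2049.
Prosecution Delay Deduction: −384 days → 22 October 2048.

October 22, 2048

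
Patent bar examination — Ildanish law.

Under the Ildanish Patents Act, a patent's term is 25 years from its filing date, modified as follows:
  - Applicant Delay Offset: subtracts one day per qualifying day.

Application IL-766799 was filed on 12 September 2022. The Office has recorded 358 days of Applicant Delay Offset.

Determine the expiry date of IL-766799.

Base term: filing date + 25 years → 12 September 2047.
Applicant Delay Offset: −358 days → 19 September 2046.

2046-09-19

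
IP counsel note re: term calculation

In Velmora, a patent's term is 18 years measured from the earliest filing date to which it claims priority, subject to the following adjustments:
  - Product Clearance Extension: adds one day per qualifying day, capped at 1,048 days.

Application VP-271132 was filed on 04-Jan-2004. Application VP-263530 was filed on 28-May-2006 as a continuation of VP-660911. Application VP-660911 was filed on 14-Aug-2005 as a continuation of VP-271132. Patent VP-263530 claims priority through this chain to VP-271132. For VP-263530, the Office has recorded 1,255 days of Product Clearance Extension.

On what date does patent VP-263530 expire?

Earliest priority filing: 4 January 2004.
Base term: 4 January 2004 + 18 years → 4 January 2022.
Product Clearance Extension: 1255 days claimed exceeds the 1048-day cap, so +1048 days → 17 November 2024.

2024-11-17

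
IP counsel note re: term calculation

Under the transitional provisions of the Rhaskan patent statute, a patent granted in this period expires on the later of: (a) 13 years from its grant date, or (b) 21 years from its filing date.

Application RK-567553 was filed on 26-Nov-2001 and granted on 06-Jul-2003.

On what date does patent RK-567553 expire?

2022-11-26

(a) grant + 13 years → 6 July 2016.
(b) filing + 21 years → 26 November 2022.
Later of the two: 26 November 2022.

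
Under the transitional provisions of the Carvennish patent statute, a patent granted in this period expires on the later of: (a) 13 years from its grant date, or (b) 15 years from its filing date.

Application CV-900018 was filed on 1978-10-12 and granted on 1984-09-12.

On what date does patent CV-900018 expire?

(a) grant + 13 years → 12 September 1997.
(b) filing + 15 years → 12 October 1993.
Later of the two: 12 September 1997.

September 12, 1997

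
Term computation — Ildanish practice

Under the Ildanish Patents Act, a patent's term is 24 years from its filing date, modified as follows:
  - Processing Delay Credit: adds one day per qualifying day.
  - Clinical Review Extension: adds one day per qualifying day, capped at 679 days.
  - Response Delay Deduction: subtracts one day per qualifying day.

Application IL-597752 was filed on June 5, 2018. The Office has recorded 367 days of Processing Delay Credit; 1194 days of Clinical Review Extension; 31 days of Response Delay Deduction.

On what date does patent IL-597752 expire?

2045-03-16

Base term: filing date + 24 years → 5 June 2042.
Processing Delay Credit: +367 days → 7 June 2043.
Clinical Review Extension: 1194 days claimed exceeds the 679-day cap, so +679 days → 16 April 2045.
Response Delay Deduction: −31 days → 16 March 2045.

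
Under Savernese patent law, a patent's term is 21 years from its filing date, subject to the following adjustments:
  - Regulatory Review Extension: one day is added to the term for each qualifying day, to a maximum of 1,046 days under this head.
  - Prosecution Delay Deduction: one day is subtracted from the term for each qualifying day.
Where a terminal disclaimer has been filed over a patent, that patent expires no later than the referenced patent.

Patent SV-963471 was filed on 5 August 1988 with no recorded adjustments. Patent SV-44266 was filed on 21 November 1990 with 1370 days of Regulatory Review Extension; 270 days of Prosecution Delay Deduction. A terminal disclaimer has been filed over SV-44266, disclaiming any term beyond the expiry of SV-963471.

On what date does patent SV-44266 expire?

Natural term of SV-44266:
  Base: filing + 21 years → 21 November 2011.
  Regulatory Review Extension: 1370 days claimed exceeds the 1046-day cap, so +1046 days → 2 October 2014.
  Prosecution Delay Deduction: −270 days → 5 January 2014.
Expiry of referenced patent SV-963471:
  Base: filing + 21 years → 5 August 2009.
Terminal disclaimer: SV-44266 expires on the earlier of 5 January 2014 and 5 August 2009.

2009-08-05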